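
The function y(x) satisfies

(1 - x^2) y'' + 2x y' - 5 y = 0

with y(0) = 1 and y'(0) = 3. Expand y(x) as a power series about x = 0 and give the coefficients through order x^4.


Ansatz: y(x) = sum_{n>=0} a_n x^n, so y'(x) = sum_{n>=1} n a_n x^(n-1) and y''(x) = sum_{n>=2} n(n-1) a_n x^(n-2).
Substitute into P(x) y'' + Q(x) y' + R(x) y = 0 with P(x) = 1 - x^2, Q(x) = 2x, R(x) = -5, and match powers of x.
Initial conditions: a_0 = 1, a_1 = 3.
Setting the coefficient of each power of x to zero and solving order by order (substituting the coefficients already found):
  x^0: 2 a_2 - 5 a_0 = 0  ->  2 a_2 = 5 a_0 = 5  ->  a_2 = 5/2
  x^1: 6 a_3 - 3 a_1 = 0  ->  6 a_3 = 3 a_1 = 9  ->  a_3 = 3/2
  x^2: 12 a_4 - 3 a_2 = 0  ->  12 a_4 = 3 a_2 = 15/2  ->  a_4 = 5/8
Truncated series: y(x) = 1 + 3 x + (5/2) x^2 + (3/2) x^3 + (5/8) x^4 + O(x^5).

a_0 = 1; a_1 = 3; a_2 = 5/2; a_3 = 3/2; a_4 = 5/8


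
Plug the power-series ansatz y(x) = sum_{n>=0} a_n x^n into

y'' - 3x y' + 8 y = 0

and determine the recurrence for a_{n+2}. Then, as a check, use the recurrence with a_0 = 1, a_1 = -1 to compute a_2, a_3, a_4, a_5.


Substitute y = sum_n a_n x^n.
y''(x) has coefficient (n+2)(n+1) a_{n+2} at x^n;
-3 x y'(x) has coefficient -3 n a_n at x^n (shift);
8 y(x) has coefficient 8 a_n at x^n.
Matching x^n: (n+2)(n+1) a_{n+2} + (-3n + 8) a_n = 0.
Thus a_{n+2} = (3n - 8) / ((n+1)(n+2)) * a_n.

Check with a_0 = 1, a_1 = -1 (apply the recurrence for n = 0, 1, 2, 3): a_0 = 1, a_1 = -1, a_2 = -4, a_3 = 5/6, a_4 = 2/3, a_5 = 1/24.

a_(n+2) = (3n - 8) / ((n+1)(n+2)) * a_n; check: a_0 = 1, a_1 = -1, a_2 = -4, a_3 = 5/6, a_4 = 2/3, a_5 = 1/24


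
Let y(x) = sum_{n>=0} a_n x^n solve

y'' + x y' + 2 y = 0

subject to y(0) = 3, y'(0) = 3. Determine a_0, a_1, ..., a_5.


Ansatz: y(x) = sum_{n>=0} a_n x^n, so y'(x) = sum_{n>=1} n a_n x^(n-1) and y''(x) = sum_{n>=2} n(n-1) a_n x^(n-2).
Substitute into P(x) y'' + Q(x) y' + R(x) y = 0 with P(x) = 1, Q(x) = x, R(x) = 2, and match powers of x.
Initial conditions: a_0 = 3, a_1 = 3.
Setting the coefficient of each power of x to zero and solving order by order (substituting the coefficients already found):
  x^0: 2 a_2 + 2 a_0 = 0  ->  2 a_2 = -2 a_0 = -6  ->  a_2 = -3
  x^1: 6 a_3 + 3 a_1 = 0  ->  6 a_3 = -3 a_1 = -9  ->  a_3 = -3/2
  x^2: 12 a_4 + 4 a_2 = 0  ->  12 a_4 = -4 a_2 = 12  ->  a_4 = 1
  x^3: 20 a_5 + 5 a_3 = 0  ->  20 a_5 = -5 a_3 = 15/2  ->  a_5 = 3/8
Truncated series: y(x) = 3 + 3 x - 3 x^2 - (3/2) x^3 + x^4 + (3/8) x^5 + O(x^6).

a_0 = 3; a_1 = 3; a_2 = -3; a_3 = -3/2; a_4 = 1; a_5 = 3/8


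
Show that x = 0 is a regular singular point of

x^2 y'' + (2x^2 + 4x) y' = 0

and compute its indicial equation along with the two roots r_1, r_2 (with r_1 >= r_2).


Divide by x^2 to reach normal form y'' + P_1(x) y' + P_2(x) y = 0 with P_1(x) = 2 + 4/x and P_2(x) = 0.
x = 0 is a singular point because the y'-coefficient 2 + 4/x has a pole at x = 0.
It is a regular singular point because x P_1(x) = p(x) = 2x + 4 and x^2 P_2(x) = q(x) = 0 are polynomials, hence analytic at x = 0.
p(0) = 4,  q(0) = 0.
Indicial equation: r(r-1) + p(0) r + q(0) = 0, i.e. r^2 + (p(0) - 1) r + q(0) = 0, i.e. r^2 + 3 r = 0.
Discriminant: (3)^2 - 4(0) = 9, so r = (-3 ± 3)/2.
Solving: r_1 = 0, r_2 = -3.

indicial: r^2 + 3 r = 0; roots r_1 = 0, r_2 = -3


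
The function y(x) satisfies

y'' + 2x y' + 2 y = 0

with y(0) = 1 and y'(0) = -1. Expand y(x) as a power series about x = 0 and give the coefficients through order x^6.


Ansatz: y(x) = sum_{n>=0} a_n x^n, so y'(x) = sum_{n>=1} n a_n x^(n-1) and y''(x) = sum_{n>=2} n(n-1) a_n x^(n-2).
Substitute into P(x) y'' + Q(x) y' + R(x) y = 0 with P(x) = 1, Q(x) = 2x, R(x) = 2, and match powers of x.
Initial conditions: a_0 = 1, a_1 = -1.
Setting the coefficient of each power of x to zero and solving order by order (substituting the coefficients already found):
  x^0: 2 a_2 + 2 a_0 = 0  ->  2 a_2 = -2 a_0 = -2  ->  a_2 = -1
  x^1: 6 a_3 + 4 a_1 = 0  ->  6 a_3 = -4 a_1 = 4  ->  a_3 = 2/3
  x^2: 12 a_4 + 6 a_2 = 0  ->  12 a_4 = -6 a_2 = 6  ->  a_4 = 1/2
  x^3: 20 a_5 + 8 a_3 = 0  ->  20 a_5 = -8 a_3 = -16/3  ->  a_5 = -4/15
  x^4: 30 a_6 + 10 a_4 = 0  ->  30 a_6 = -10 a_4 = -5  ->  a_6 = -1/6
Truncated series: y(x) = 1 - x - x^2 + (2/3) x^3 + (1/2) x^4 - (4/15) x^5 - (1/6) x^6 + O(x^7).

a_0 = 1; a_1 = -1; a_2 = -1; a_3 = 2/3; a_4 = 1/2; a_5 = -4/15; a_6 = -1/6


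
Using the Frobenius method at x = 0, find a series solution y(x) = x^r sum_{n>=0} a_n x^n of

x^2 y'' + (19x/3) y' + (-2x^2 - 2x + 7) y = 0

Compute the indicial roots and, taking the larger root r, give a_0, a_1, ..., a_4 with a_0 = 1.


Write in Frobenius form y'' + (p(x)/x) y' + (q(x)/x^2) y = 0:
  p(x) = 19/3,  q(x) = -2x^2 - 2x + 7.
Indicial equation: r(r-1) + (19/3) r + (7) = 0 -> roots r_1 = -7/3, r_2 = -3.
Take r = r_1 = -7/3. Let y(x) = x^r sum_{n>=0} a_n x^n with a_0 = 1.
Substitute y = x^r sum a_n x^n and match x^{r+n}. The recurrence is
  D(n) a_n - 2 a_{n-1} - 2 a_{n-2} = 0,  where D(n) = (r+n)(r+n-1) + (19/3)(r+n) + (7).
  a_n = [2 a_{n-1} + 2 a_{n-2}] / D(n).
Since the indicial polynomial factors as (r - r_1)(r - r_2), D(n) = (r_1 + n - r_1)(r_1 + n - r_2) = n(n + 2/3).
Evaluating step by step (a_0 = 1):
  n = 1: D(1) = 1(1 + 2/3) = 5/3; numerator = 2(1) = 2; a_1 = (2)/(5/3) = 6/5
  n = 2: D(2) = 2(2 + 2/3) = 16/3; numerator = 2(6/5) + 2(1) = 22/5; a_2 = (22/5)/(16/3) = 33/40
  n = 3: D(3) = 3(3 + 2/3) = 11; numerator = 2(33/40) + 2(6/5) = 81/20; a_3 = (81/20)/(11) = 81/220
  n = 4: D(4) = 4(4 + 2/3) = 56/3; numerator = 2(81/220) + 2(33/40) = 105/44; a_4 = (105/44)/(56/3) = 45/352

r = -7/3; a_0 = 1; a_1 = 6/5; a_2 = 33/40; a_3 = 81/220; a_4 = 45/352


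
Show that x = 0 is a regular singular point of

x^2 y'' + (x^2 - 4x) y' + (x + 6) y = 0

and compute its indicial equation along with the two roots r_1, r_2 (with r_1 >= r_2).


Divide by x^2 to reach normal form y'' + P_1(x) y' + P_2(x) y = 0 with P_1(x) = 1 - 4/x and P_2(x) = 1/x + 6/x^2.
x = 0 is a singular point because the y'-coefficient 1 - 4/x has a pole at x = 0 and the y-coefficient 1/x + 6/x^2 has a pole at x = 0.
It is a regular singular point because x P_1(x) = p(x) = x - 4 and x^2 P_2(x) = q(x) = x + 6 are polynomials, hence analytic at x = 0.
p(0) = -4,  q(0) = 6.
Indicial equation: r(r-1) + p(0) r + q(0) = 0, i.e. r^2 + (p(0) - 1) r + q(0) = 0, i.e. r^2 - 5 r + 6 = 0.
Discriminant: (-5)^2 - 4(6) = 1, so r = (5 ± 1)/2.
Solving: r_1 = 3, r_2 = 2.

indicial: r^2 - 5 r + 6 = 0; roots r_1 = 3, r_2 = 2


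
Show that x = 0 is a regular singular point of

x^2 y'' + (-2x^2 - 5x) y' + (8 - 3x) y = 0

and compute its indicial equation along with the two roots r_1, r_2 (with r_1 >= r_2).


Divide by x^2 to reach normal form y'' + P_1(x) y' + P_2(x) y = 0 with P_1(x) = -2 - 5/x and P_2(x) = -3/x + 8/x^2.
x = 0 is a singular point because the y'-coefficient -2 - 5/x has a pole at x = 0 and the y-coefficient -3/x + 8/x^2 has a pole at x = 0.
It is a regular singular point because x P_1(x) = p(x) = -2x - 5 and x^2 P_2(x) = q(x) = 8 - 3x are polynomials, hence analytic at x = 0.
p(0) = -5,  q(0) = 8.
Indicial equation: r(r-1) + p(0) r + q(0) = 0, i.e. r^2 + (p(0) - 1) r + q(0) = 0, i.e. r^2 - 6 r + 8 = 0.
Discriminant: (-6)^2 - 4(8) = 4, so r = (6 ± 2)/2.
Solving: r_1 = 4, r_2 = 2.

indicial: r^2 - 6 r + 8 = 0; roots r_1 = 4, r_2 = 2


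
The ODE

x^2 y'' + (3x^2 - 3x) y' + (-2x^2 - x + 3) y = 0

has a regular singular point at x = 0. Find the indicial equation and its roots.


Divide by x^2 to reach normal form y'' + P_1(x) y' + P_2(x) y = 0 with P_1(x) = 3 - 3/x and P_2(x) = -2 - 1/x + 3/x^2.
x = 0 is a singular point because the y'-coefficient 3 - 3/x has a pole at x = 0 and the y-coefficient -2 - 1/x + 3/x^2 has a pole at x = 0.
It is a regular singular point because x P_1(x) = p(x) = 3x - 3 and x^2 P_2(x) = q(x) = -2x^2 - x + 3 are polynomials, hence analytic at x = 0.
p(0) = -3,  q(0) = 3.
Indicial equation: r(r-1) + p(0) r + q(0) = 0, i.e. r^2 + (p(0) - 1) r + q(0) = 0, i.e. r^2 - 4 r + 3 = 0.
Discriminant: (-4)^2 - 4(3) = 4, so r = (4 ± 2)/2.
Solving: r_1 = 3, r_2 = 1.

indicial: r^2 - 4 r + 3 = 0; roots r_1 = 3, r_2 = 1


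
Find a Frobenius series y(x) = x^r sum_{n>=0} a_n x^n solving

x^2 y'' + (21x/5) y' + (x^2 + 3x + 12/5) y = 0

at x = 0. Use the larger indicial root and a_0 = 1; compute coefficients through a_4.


Write in Frobenius form y'' + (p(x)/x) y' + (q(x)/x^2) y = 0:
  p(x) = 21/5,  q(x) = x^2 + 3x + 12/5.
Indicial equation: r(r-1) + (21/5) r + (12/5) = 0 -> roots r_1 = -6/5, r_2 = -2.
Take r = r_1 = -6/5. Let y(x) = x^r sum_{n>=0} a_n x^n with a_0 = 1.
Substitute y = x^r sum a_n x^n and match x^{r+n}. The recurrence is
  D(n) a_n + 3 a_{n-1} + 1 a_{n-2} = 0,  where D(n) = (r+n)(r+n-1) + (21/5)(r+n) + (12/5).
  a_n = [-3 a_{n-1} - 1 a_{n-2}] / D(n).
Since the indicial polynomial factors as (r - r_1)(r - r_2), D(n) = (r_1 + n - r_1)(r_1 + n - r_2) = n(n + 4/5).
Evaluating step by step (a_0 = 1):
  n = 1: D(1) = 1(1 + 4/5) = 9/5; numerator = -3(1) = -3; a_1 = (-3)/(9/5) = -5/3
  n = 2: D(2) = 2(2 + 4/5) = 28/5; numerator = -3(-5/3) - 1(1) = 4; a_2 = (4)/(28/5) = 5/7
  n = 3: D(3) = 3(3 + 4/5) = 57/5; numerator = -3(5/7) - 1(-5/3) = -10/21; a_3 = (-10/21)/(57/5) = -50/1197
  n = 4: D(4) = 4(4 + 4/5) = 96/5; numerator = -3(-50/1197) - 1(5/7) = -235/399; a_4 = (-235/399)/(96/5) = -1175/38304

r = -6/5; a_0 = 1; a_1 = -5/3; a_2 = 5/7; a_3 = -50/1197; a_4 = -1175/38304


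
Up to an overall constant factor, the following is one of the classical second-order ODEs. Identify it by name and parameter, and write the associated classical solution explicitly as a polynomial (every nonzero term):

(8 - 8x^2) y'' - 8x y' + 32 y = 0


All three coefficients share the factor 8; dividing through by 8 gives  (1 - x^2) y'' - x y' + 4 y = 0.
This matches the Chebyshev equation (1 - x^2) y'' - x y' + n^2 y = 0 (note the -x y' term, not -2x y') with n^2 = 4, so n = 2; the polynomial solution is T_2(x).
With y = sum_k a_k x^k, matching x^k gives (k+2)(k+1) a_{k+2} = (k^2 - n^2) a_k = (k - 2)(k + 2) a_k. The right side vanishes at k = 2, so the series with the parity of 2 terminates at degree 2.
Standard normalization: leading coefficient of T_n is 2^(n-1), so a_2 = 2^1 = 2. Work downward with a_k = (k+1)(k+2) a_{k+2} / ((k - 2)(k + 2)):
  a_0 = (1)(2)(2) / ((0 - 2)(0 + 2)) = 4/(-4) = -1
Hence T_2(x) = 2 x^2 - 1.

T_2(x); series = 2 x^2 - 1


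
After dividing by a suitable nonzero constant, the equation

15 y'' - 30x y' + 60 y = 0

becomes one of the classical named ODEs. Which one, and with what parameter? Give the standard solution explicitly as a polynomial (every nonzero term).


All three coefficients share the factor 15; dividing through by 15 gives  y'' - 2x y' + 4 y = 0.
This matches the Hermite equation y'' - 2x y' + 2n y = 0 with 2n = 4, so n = 2; the polynomial solution is H_2(x).
With y = sum_k a_k x^k, matching x^k gives (k+2)(k+1) a_{k+2} = 2(k - n) a_k = 2(k - 2) a_k. The right side vanishes at k = 2, so the series with the parity of 2 terminates at degree 2.
Standard normalization: leading coefficient of H_n is 2^n, so a_2 = 2^2 = 4. Work downward with a_k = (k+1)(k+2) a_{k+2} / (2(k - n)):
  a_0 = (1)(2)(4) / (2(0 - 2)) = 8/(-4) = -2
Hence H_2(x) = 4 x^2 - 2.

H_2(x); series = 4 x^2 - 2


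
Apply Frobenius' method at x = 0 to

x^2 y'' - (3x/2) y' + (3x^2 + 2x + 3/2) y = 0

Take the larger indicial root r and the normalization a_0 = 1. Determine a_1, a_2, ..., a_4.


Write in Frobenius form y'' + (p(x)/x) y' + (q(x)/x^2) y = 0:
  p(x) = -3/2,  q(x) = 3x^2 + 2x + 3/2.
Indicial equation: r(r-1) + (-3/2) r + (3/2) = 0 -> roots r_1 = 3/2, r_2 = 1.
Take r = r_1 = 3/2. Let y(x) = x^r sum_{n>=0} a_n x^n with a_0 = 1.
Substitute y = x^r sum a_n x^n and match x^{r+n}. The recurrence is
  D(n) a_n + 2 a_{n-1} + 3 a_{n-2} = 0,  where D(n) = (r+n)(r+n-1) + (-3/2)(r+n) + (3/2).
  a_n = [-2 a_{n-1} - 3 a_{n-2}] / D(n).
Since the indicial polynomial factors as (r - r_1)(r - r_2), D(n) = (r_1 + n - r_1)(r_1 + n - r_2) = n(n + 1/2).
Evaluating step by step (a_0 = 1):
  n = 1: D(1) = 1(1 + 1/2) = 3/2; numerator = -2(1) = -2; a_1 = (-2)/(3/2) = -4/3
  n = 2: D(2) = 2(2 + 1/2) = 5; numerator = -2(-4/3) - 3(1) = -1/3; a_2 = (-1/3)/(5) = -1/15
  n = 3: D(3) = 3(3 + 1/2) = 21/2; numerator = -2(-1/15) - 3(-4/3) = 62/15; a_3 = (62/15)/(21/2) = 124/315
  n = 4: D(4) = 4(4 + 1/2) = 18; numerator = -2(124/315) - 3(-1/15) = -37/63; a_4 = (-37/63)/(18) = -37/1134

r = 3/2; a_0 = 1; a_1 = -4/3; a_2 = -1/15; a_3 = 124/315; a_4 = -37/1134


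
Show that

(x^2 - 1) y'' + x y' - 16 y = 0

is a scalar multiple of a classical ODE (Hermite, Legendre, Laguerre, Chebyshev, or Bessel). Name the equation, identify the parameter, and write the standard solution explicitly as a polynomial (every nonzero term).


All three coefficients share the factor -1; dividing through by -1 gives  (1 - x^2) y'' - x y' + 16 y = 0.
This matches the Chebyshev equation (1 - x^2) y'' - x y' + n^2 y = 0 (note the -x y' term, not -2x y') with n^2 = 16, so n = 4; the polynomial solution is T_4(x).
With y = sum_k a_k x^k, matching x^k gives (k+2)(k+1) a_{k+2} = (k^2 - n^2) a_k = (k - 4)(k + 4) a_k. The right side vanishes at k = 4, so the series with the parity of 4 terminates at degree 4.
Standard normalization: leading coefficient of T_n is 2^(n-1), so a_4 = 2^3 = 8. Work downward with a_k = (k+1)(k+2) a_{k+2} / ((k - 4)(k + 4)):
  a_2 = (3)(4)(8) / ((2 - 4)(2 + 4)) = 96/(-12) = -8
  a_0 = (1)(2)(-8) / ((0 - 4)(0 + 4)) = -16/(-16) = 1
Hence T_4(x) = 8 x^4 - 8 x^2 + 1.

T_4(x); series = 8 x^4 - 8 x^2 + 1


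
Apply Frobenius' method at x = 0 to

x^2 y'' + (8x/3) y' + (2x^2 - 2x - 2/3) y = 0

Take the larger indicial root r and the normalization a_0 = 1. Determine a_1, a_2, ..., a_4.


Write in Frobenius form y'' + (p(x)/x) y' + (q(x)/x^2) y = 0:
  p(x) = 8/3,  q(x) = 2x^2 - 2x - 2/3.
Indicial equation: r(r-1) + (8/3) r + (-2/3) = 0 -> roots r_1 = 1/3, r_2 = -2.
Take r = r_1 = 1/3. Let y(x) = x^r sum_{n>=0} a_n x^n with a_0 = 1.
Substitute y = x^r sum a_n x^n and match x^{r+n}. The recurrence is
  D(n) a_n - 2 a_{n-1} + 2 a_{n-2} = 0,  where D(n) = (r+n)(r+n-1) + (8/3)(r+n) + (-2/3).
  a_n = [2 a_{n-1} - 2 a_{n-2}] / D(n).
Since the indicial polynomial factors as (r - r_1)(r - r_2), D(n) = (r_1 + n - r_1)(r_1 + n - r_2) = n(n + 7/3).
Evaluating step by step (a_0 = 1):
  n = 1: D(1) = 1(1 + 7/3) = 10/3; numerator = 2(1) = 2; a_1 = (2)/(10/3) = 3/5
  n = 2: D(2) = 2(2 + 7/3) = 26/3; numerator = 2(3/5) - 2(1) = -4/5; a_2 = (-4/5)/(26/3) = -6/65
  n = 3: D(3) = 3(3 + 7/3) = 16; numerator = 2(-6/65) - 2(3/5) = -18/13; a_3 = (-18/13)/(16) = -9/104
  n = 4: D(4) = 4(4 + 7/3) = 76/3; numerator = 2(-9/104) - 2(-6/65) = 3/260; a_4 = (3/260)/(76/3) = 9/19760

r = 1/3; a_0 = 1; a_1 = 3/5; a_2 = -6/65; a_3 = -9/104; a_4 = 9/19760


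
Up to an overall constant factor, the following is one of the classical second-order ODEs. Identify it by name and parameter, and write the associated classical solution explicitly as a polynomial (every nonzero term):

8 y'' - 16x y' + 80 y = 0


All three coefficients share the factor 8; dividing through by 8 gives  y'' - 2x y' + 10 y = 0.
This matches the Hermite equation y'' - 2x y' + 2n y = 0 with 2n = 10, so n = 5; the polynomial solution is H_5(x).
With y = sum_k a_k x^k, matching x^k gives (k+2)(k+1) a_{k+2} = 2(k - n) a_k = 2(k - 5) a_k. The right side vanishes at k = 5, so the series with the parity of 5 terminates at degree 5.
Standard normalization: leading coefficient of H_n is 2^n, so a_5 = 2^5 = 32. Work downward with a_k = (k+1)(k+2) a_{k+2} / (2(k - n)):
  a_3 = (4)(5)(32) / (2(3 - 5)) = 640/(-4) = -160
  a_1 = (2)(3)(-160) / (2(1 - 5)) = -960/(-8) = 120
Hence H_5(x) = 32 x^5 - 160 x^3 + 120 x.

H_5(x); series = 32 x^5 - 160 x^3 + 120 x


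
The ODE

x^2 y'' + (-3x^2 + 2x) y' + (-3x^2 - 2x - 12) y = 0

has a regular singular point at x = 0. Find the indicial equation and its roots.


Divide by x^2 to reach normal form y'' + P_1(x) y' + P_2(x) y = 0 with P_1(x) = -3 + 2/x and P_2(x) = -3 - 2/x - 12/x^2.
x = 0 is a singular point because the y'-coefficient -3 + 2/x has a pole at x = 0 and the y-coefficient -3 - 2/x - 12/x^2 has a pole at x = 0.
It is a regular singular point because x P_1(x) = p(x) = 2 - 3x and x^2 P_2(x) = q(x) = -3x^2 - 2x - 12 are polynomials, hence analytic at x = 0.
p(0) = 2,  q(0) = -12.
Indicial equation: r(r-1) + p(0) r + q(0) = 0, i.e. r^2 + (p(0) - 1) r + q(0) = 0, i.e. r^2 + 1 r - 12 = 0.
Discriminant: (1)^2 - 4(-12) = 49, so r = (-1 ± 7)/2.
Solving: r_1 = 3, r_2 = -4.

indicial: r^2 + 1 r - 12 = 0; roots r_1 = 3, r_2 = -4


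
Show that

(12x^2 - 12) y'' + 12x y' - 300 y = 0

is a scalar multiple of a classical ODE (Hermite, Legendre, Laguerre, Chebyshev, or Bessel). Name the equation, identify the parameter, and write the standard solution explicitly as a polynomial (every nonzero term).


All three coefficients share the factor -12; dividing through by -12 gives  (1 - x^2) y'' - x y' + 25 y = 0.
This matches the Chebyshev equation (1 - x^2) y'' - x y' + n^2 y = 0 (note the -x y' term, not -2x y') with n^2 = 25, so n = 5; the polynomial solution is T_5(x).
With y = sum_k a_k x^k, matching x^k gives (k+2)(k+1) a_{k+2} = (k^2 - n^2) a_k = (k - 5)(k + 5) a_k. The right side vanishes at k = 5, so the series with the parity of 5 terminates at degree 5.
Standard normalization: leading coefficient of T_n is 2^(n-1), so a_5 = 2^4 = 16. Work downward with a_k = (k+1)(k+2) a_{k+2} / ((k - 5)(k + 5)):
  a_3 = (4)(5)(16) / ((3 - 5)(3 + 5)) = 320/(-16) = -20
  a_1 = (2)(3)(-20) / ((1 - 5)(1 + 5)) = -120/(-24) = 5
Hence T_5(x) = 16 x^5 - 20 x^3 + 5 x.

T_5(x); series = 16 x^5 - 20 x^3 + 5 x


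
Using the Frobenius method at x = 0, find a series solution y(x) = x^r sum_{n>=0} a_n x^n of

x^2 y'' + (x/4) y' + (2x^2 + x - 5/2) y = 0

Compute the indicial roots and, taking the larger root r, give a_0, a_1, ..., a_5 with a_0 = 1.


Write in Frobenius form y'' + (p(x)/x) y' + (q(x)/x^2) y = 0:
  p(x) = 1/4,  q(x) = 2x^2 + x - 5/2.
Indicial equation: r(r-1) + (1/4) r + (-5/2) = 0 -> roots r_1 = 2, r_2 = -5/4.
Take r = r_1 = 2. Let y(x) = x^r sum_{n>=0} a_n x^n with a_0 = 1.
Substitute y = x^r sum a_n x^n and match x^{r+n}. The recurrence is
  D(n) a_n + 1 a_{n-1} + 2 a_{n-2} = 0,  where D(n) = (r+n)(r+n-1) + (1/4)(r+n) + (-5/2).
  a_n = [-1 a_{n-1} - 2 a_{n-2}] / D(n).
Since the indicial polynomial factors as (r - r_1)(r - r_2), D(n) = (r_1 + n - r_1)(r_1 + n - r_2) = n(n + 13/4).
Evaluating step by step (a_0 = 1):
  n = 1: D(1) = 1(1 + 13/4) = 17/4; numerator = -1(1) = -1; a_1 = (-1)/(17/4) = -4/17
  n = 2: D(2) = 2(2 + 13/4) = 21/2; numerator = -1(-4/17) - 2(1) = -30/17; a_2 = (-30/17)/(21/2) = -20/119
  n = 3: D(3) = 3(3 + 13/4) = 75/4; numerator = -1(-20/119) - 2(-4/17) = 76/119; a_3 = (76/119)/(75/4) = 304/8925
  n = 4: D(4) = 4(4 + 13/4) = 29; numerator = -1(304/8925) - 2(-20/119) = 2696/8925; a_4 = (2696/8925)/(29) = 2696/258825
  n = 5: D(5) = 5(5 + 13/4) = 165/4; numerator = -1(2696/258825) - 2(304/8925) = -968/12325; a_5 = (-968/12325)/(165/4) = -352/184875

r = 2; a_0 = 1; a_1 = -4/17; a_2 = -20/119; a_3 = 304/8925; a_4 = 2696/258825; a_5 = -352/184875


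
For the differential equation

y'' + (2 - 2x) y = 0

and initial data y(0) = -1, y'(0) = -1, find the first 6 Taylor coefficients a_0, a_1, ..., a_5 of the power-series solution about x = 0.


Ansatz: y(x) = sum_{n>=0} a_n x^n, so y'(x) = sum_{n>=1} n a_n x^(n-1) and y''(x) = sum_{n>=2} n(n-1) a_n x^(n-2).
Substitute into P(x) y'' + Q(x) y' + R(x) y = 0 with P(x) = 1, Q(x) = 0, R(x) = 2 - 2x, and match powers of x.
Initial conditions: a_0 = -1, a_1 = -1.
Setting the coefficient of each power of x to zero and solving order by order (substituting the coefficients already found):
  x^0: 2 a_2 + 2 a_0 = 0  ->  2 a_2 = -2 a_0 = 2  ->  a_2 = 1
  x^1: 6 a_3 + 2 a_1 - 2 a_0 = 0  ->  6 a_3 = -2 a_1 + 2 a_0 = 0  ->  a_3 = 0
  x^2: 12 a_4 + 2 a_2 - 2 a_1 = 0  ->  12 a_4 = -2 a_2 + 2 a_1 = -4  ->  a_4 = -1/3
  x^3: 20 a_5 + 2 a_3 - 2 a_2 = 0  ->  20 a_5 = -2 a_3 + 2 a_2 = 2  ->  a_5 = 1/10
Truncated series: y(x) = -1 - x + x^2 - (1/3) x^4 + (1/10) x^5 + O(x^6).

a_0 = -1; a_1 = -1; a_2 = 1; a_3 = 0; a_4 = -1/3; a_5 = 1/10


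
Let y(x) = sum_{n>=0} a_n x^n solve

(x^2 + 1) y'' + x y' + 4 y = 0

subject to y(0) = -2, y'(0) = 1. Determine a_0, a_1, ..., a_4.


Ansatz: y(x) = sum_{n>=0} a_n x^n, so y'(x) = sum_{n>=1} n a_n x^(n-1) and y''(x) = sum_{n>=2} n(n-1) a_n x^(n-2).
Substitute into P(x) y'' + Q(x) y' + R(x) y = 0 with P(x) = x^2 + 1, Q(x) = x, R(x) = 4, and match powers of x.
Initial conditions: a_0 = -2, a_1 = 1.
Setting the coefficient of each power of x to zero and solving order by order (substituting the coefficients already found):
  x^0: 2 a_2 + 4 a_0 = 0  ->  2 a_2 = -4 a_0 = 8  ->  a_2 = 4
  x^1: 6 a_3 + 5 a_1 = 0  ->  6 a_3 = -5 a_1 = -5  ->  a_3 = -5/6
  x^2: 12 a_4 + 8 a_2 = 0  ->  12 a_4 = -8 a_2 = -32  ->  a_4 = -8/3
Truncated series: y(x) = -2 + x + 4 x^2 - (5/6) x^3 - (8/3) x^4 + O(x^5).

a_0 = -2; a_1 = 1; a_2 = 4; a_3 = -5/6; a_4 = -8/3


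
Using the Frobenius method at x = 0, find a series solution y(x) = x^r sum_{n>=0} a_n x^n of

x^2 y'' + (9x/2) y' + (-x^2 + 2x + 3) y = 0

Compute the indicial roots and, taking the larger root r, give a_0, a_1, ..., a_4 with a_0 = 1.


Write in Frobenius form y'' + (p(x)/x) y' + (q(x)/x^2) y = 0:
  p(x) = 9/2,  q(x) = -x^2 + 2x + 3.
Indicial equation: r(r-1) + (9/2) r + (3) = 0 -> roots r_1 = -3/2, r_2 = -2.
Take r = r_1 = -3/2. Let y(x) = x^r sum_{n>=0} a_n x^n with a_0 = 1.
Substitute y = x^r sum a_n x^n and match x^{r+n}. The recurrence is
  D(n) a_n + 2 a_{n-1} - 1 a_{n-2} = 0,  where D(n) = (r+n)(r+n-1) + (9/2)(r+n) + (3).
  a_n = [-2 a_{n-1} + 1 a_{n-2}] / D(n).
Since the indicial polynomial factors as (r - r_1)(r - r_2), D(n) = (r_1 + n - r_1)(r_1 + n - r_2) = n(n + 1/2).
Evaluating step by step (a_0 = 1):
  n = 1: D(1) = 1(1 + 1/2) = 3/2; numerator = -2(1) = -2; a_1 = (-2)/(3/2) = -4/3
  n = 2: D(2) = 2(2 + 1/2) = 5; numerator = -2(-4/3) + 1(1) = 11/3; a_2 = (11/3)/(5) = 11/15
  n = 3: D(3) = 3(3 + 1/2) = 21/2; numerator = -2(11/15) + 1(-4/3) = -14/5; a_3 = (-14/5)/(21/2) = -4/15
  n = 4: D(4) = 4(4 + 1/2) = 18; numerator = -2(-4/15) + 1(11/15) = 19/15; a_4 = (19/15)/(18) = 19/270

r = -3/2; a_0 = 1; a_1 = -4/3; a_2 = 11/15; a_3 = -4/15; a_4 = 19/270


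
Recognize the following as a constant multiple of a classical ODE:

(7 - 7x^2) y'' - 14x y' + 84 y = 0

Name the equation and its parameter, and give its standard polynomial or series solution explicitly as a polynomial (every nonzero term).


All three coefficients share the factor 7; dividing through by 7 gives  (1 - x^2) y'' - 2x y' + 12 y = 0.
This matches the Legendre equation (1 - x^2) y'' - 2x y' + n(n+1) y = 0 (note the -2x y' term) with n(n+1) = 12, so n = 3; the polynomial solution is P_3(x).
With y = sum_k a_k x^k, matching x^k gives (k+2)(k+1) a_{k+2} = [k(k+1) - n(n+1)] a_k = (k - 3)(k + 4) a_k. The right side vanishes at k = 3, so the series with the parity of 3 terminates at degree 3.
Standard normalization (P_n(1) = 1): leading coefficient (2n)!/(2^n (n!)^2) = 720/(8*36) = 5/2, so a_3 = 5/2. Work downward with a_k = (k+1)(k+2) a_{k+2} / ((k - 3)(k + 4)):
  a_1 = (2)(3)(5/2) / ((1 - 3)(1 + 4)) = 15/(-10) = -3/2
Hence P_3(x) = 5 x^3/2 - 3 x/2.

P_3(x); series = 5 x^3/2 - 3 x/2


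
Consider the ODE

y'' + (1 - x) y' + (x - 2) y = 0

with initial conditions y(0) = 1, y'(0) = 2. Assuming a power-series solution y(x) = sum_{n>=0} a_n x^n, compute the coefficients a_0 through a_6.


Ansatz: y(x) = sum_{n>=0} a_n x^n, so y'(x) = sum_{n>=1} n a_n x^(n-1) and y''(x) = sum_{n>=2} n(n-1) a_n x^(n-2).
Substitute into P(x) y'' + Q(x) y' + R(x) y = 0 with P(x) = 1, Q(x) = 1 - x, R(x) = x - 2, and match powers of x.
Initial conditions: a_0 = 1, a_1 = 2.
Setting the coefficient of each power of x to zero and solving order by order (substituting the coefficients already found):
  x^0: 2 a_2 + a_1 - 2 a_0 = 0  ->  2 a_2 = -a_1 + 2 a_0 = 0  ->  a_2 = 0
  x^1: 6 a_3 + 2 a_2 - 3 a_1 + a_0 = 0  ->  6 a_3 = -2 a_2 + 3 a_1 - a_0 = 5  ->  a_3 = 5/6
  x^2: 12 a_4 + 3 a_3 - 4 a_2 + a_1 = 0  ->  12 a_4 = -3 a_3 + 4 a_2 - a_1 = -9/2  ->  a_4 = -3/8
  x^3: 20 a_5 + 4 a_4 - 5 a_3 + a_2 = 0  ->  20 a_5 = -4 a_4 + 5 a_3 - a_2 = 17/3  ->  a_5 = 17/60
  x^4: 30 a_6 + 5 a_5 - 6 a_4 + a_3 = 0  ->  30 a_6 = -5 a_5 + 6 a_4 - a_3 = -9/2  ->  a_6 = -3/20
Truncated series: y(x) = 1 + 2 x + (5/6) x^3 - (3/8) x^4 + (17/60) x^5 - (3/20) x^6 + O(x^7).

a_0 = 1; a_1 = 2; a_2 = 0; a_3 = 5/6; a_4 = -3/8; a_5 = 17/60; a_6 = -3/20


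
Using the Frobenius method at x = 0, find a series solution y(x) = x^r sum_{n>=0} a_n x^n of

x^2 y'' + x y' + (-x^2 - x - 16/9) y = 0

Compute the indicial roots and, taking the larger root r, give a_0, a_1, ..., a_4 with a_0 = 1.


Write in Frobenius form y'' + (p(x)/x) y' + (q(x)/x^2) y = 0:
  p(x) = 1,  q(x) = -x^2 - x - 16/9.
Indicial equation: r(r-1) + (1) r + (-16/9) = 0 -> roots r_1 = 4/3, r_2 = -4/3.
Take r = r_1 = 4/3. Let y(x) = x^r sum_{n>=0} a_n x^n with a_0 = 1.
Substitute y = x^r sum a_n x^n and match x^{r+n}. The recurrence is
  D(n) a_n - 1 a_{n-1} - 1 a_{n-2} = 0,  where D(n) = (r+n)(r+n-1) + (1)(r+n) + (-16/9).
  a_n = [1 a_{n-1} + 1 a_{n-2}] / D(n).
Since the indicial polynomial factors as (r - r_1)(r - r_2), D(n) = (r_1 + n - r_1)(r_1 + n - r_2) = n(n + 8/3).
Evaluating step by step (a_0 = 1):
  n = 1: D(1) = 1(1 + 8/3) = 11/3; numerator = 1(1) = 1; a_1 = (1)/(11/3) = 3/11
  n = 2: D(2) = 2(2 + 8/3) = 28/3; numerator = 1(3/11) + 1(1) = 14/11; a_2 = (14/11)/(28/3) = 3/22
  n = 3: D(3) = 3(3 + 8/3) = 17; numerator = 1(3/22) + 1(3/11) = 9/22; a_3 = (9/22)/(17) = 9/374
  n = 4: D(4) = 4(4 + 8/3) = 80/3; numerator = 1(9/374) + 1(3/22) = 30/187; a_4 = (30/187)/(80/3) = 9/1496

r = 4/3; a_0 = 1; a_1 = 3/11; a_2 = 3/22; a_3 = 9/374; a_4 = 9/1496


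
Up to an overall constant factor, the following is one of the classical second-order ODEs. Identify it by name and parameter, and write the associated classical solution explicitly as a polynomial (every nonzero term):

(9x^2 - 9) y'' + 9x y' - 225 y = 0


All three coefficients share the factor -9; dividing through by -9 gives  (1 - x^2) y'' - x y' + 25 y = 0.
This matches the Chebyshev equation (1 - x^2) y'' - x y' + n^2 y = 0 (note the -x y' term, not -2x y') with n^2 = 25, so n = 5; the polynomial solution is T_5(x).
With y = sum_k a_k x^k, matching x^k gives (k+2)(k+1) a_{k+2} = (k^2 - n^2) a_k = (k - 5)(k + 5) a_k. The right side vanishes at k = 5, so the series with the parity of 5 terminates at degree 5.
Standard normalization: leading coefficient of T_n is 2^(n-1), so a_5 = 2^4 = 16. Work downward with a_k = (k+1)(k+2) a_{k+2} / ((k - 5)(k + 5)):
  a_3 = (4)(5)(16) / ((3 - 5)(3 + 5)) = 320/(-16) = -20
  a_1 = (2)(3)(-20) / ((1 - 5)(1 + 5)) = -120/(-24) = 5
Hence T_5(x) = 16 x^5 - 20 x^3 + 5 x.

T_5(x); series = 16 x^5 - 20 x^3 + 5 x


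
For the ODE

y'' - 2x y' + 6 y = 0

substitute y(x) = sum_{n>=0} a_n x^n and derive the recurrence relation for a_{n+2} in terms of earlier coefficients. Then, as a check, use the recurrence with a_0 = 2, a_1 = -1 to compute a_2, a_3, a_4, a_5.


Substitute y = sum_n a_n x^n.
y''(x) has coefficient (n+2)(n+1) a_{n+2} at x^n;
-2 x y'(x) has coefficient -2 n a_n at x^n (shift);
6 y(x) has coefficient 6 a_n at x^n.
Matching x^n: (n+2)(n+1) a_{n+2} + (-2n + 6) a_n = 0.
Thus a_{n+2} = (2n - 6) / ((n+1)(n+2)) * a_n.

Check with a_0 = 2, a_1 = -1 (apply the recurrence for n = 0, 1, 2, 3): a_0 = 2, a_1 = -1, a_2 = -6, a_3 = 2/3, a_4 = 1, a_5 = 0.

a_(n+2) = (2n - 6) / ((n+1)(n+2)) * a_n; check: a_0 = 2, a_1 = -1, a_2 = -6, a_3 = 2/3, a_4 = 1, a_5 = 0


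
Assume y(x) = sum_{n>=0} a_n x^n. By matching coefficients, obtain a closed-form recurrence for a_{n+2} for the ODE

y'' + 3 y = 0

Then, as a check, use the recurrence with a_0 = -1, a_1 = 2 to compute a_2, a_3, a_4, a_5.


Substitute y = sum_n a_n x^n into y'' + (const) y = 0.
y''(x) = sum_{n>=0} (n+2)(n+1) a_{n+2} x^n.
The ODE becomes sum_n [(n+2)(n+1) a_{n+2} + 3 a_n] x^n = 0.
Setting each coefficient to zero gives the recurrence:
  (n+2)(n+1) a_{n+2} + 3 a_n = 0,
  a_{n+2} = -3 / ((n+1)(n+2)) a_n.

Check with a_0 = -1, a_1 = 2 (apply the recurrence for n = 0, 1, 2, 3): a_0 = -1, a_1 = 2, a_2 = 3/2, a_3 = -1, a_4 = -3/8, a_5 = 3/20.

a_{n+2} = -3/((n+1)(n+2)) * a_n; check: a_0 = -1, a_1 = 2, a_2 = 3/2, a_3 = -1, a_4 = -3/8, a_5 = 3/20


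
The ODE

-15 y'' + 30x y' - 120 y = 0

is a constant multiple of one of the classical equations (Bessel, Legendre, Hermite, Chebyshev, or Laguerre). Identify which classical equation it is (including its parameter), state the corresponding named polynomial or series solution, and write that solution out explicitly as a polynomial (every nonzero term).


All three coefficients share the factor -15; dividing through by -15 gives  y'' - 2x y' + 8 y = 0.
This matches the Hermite equation y'' - 2x y' + 2n y = 0 with 2n = 8, so n = 4; the polynomial solution is H_4(x).
With y = sum_k a_k x^k, matching x^k gives (k+2)(k+1) a_{k+2} = 2(k - n) a_k = 2(k - 4) a_k. The right side vanishes at k = 4, so the series with the parity of 4 terminates at degree 4.
Standard normalization: leading coefficient of H_n is 2^n, so a_4 = 2^4 = 16. Work downward with a_k = (k+1)(k+2) a_{k+2} / (2(k - n)):
  a_2 = (3)(4)(16) / (2(2 - 4)) = 192/(-4) = -48
  a_0 = (1)(2)(-48) / (2(0 - 4)) = -96/(-8) = 12
Hence H_4(x) = 16 x^4 - 48 x^2 + 12.

H_4(x); series = 16 x^4 - 48 x^2 + 12


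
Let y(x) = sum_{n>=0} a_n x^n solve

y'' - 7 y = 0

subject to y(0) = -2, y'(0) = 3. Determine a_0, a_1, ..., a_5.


Ansatz: y(x) = sum_{n>=0} a_n x^n, so y'(x) = sum_{n>=1} n a_n x^(n-1) and y''(x) = sum_{n>=2} n(n-1) a_n x^(n-2).
Substitute into P(x) y'' + Q(x) y' + R(x) y = 0 with P(x) = 1, Q(x) = 0, R(x) = -7, and match powers of x.
Initial conditions: a_0 = -2, a_1 = 3.
Setting the coefficient of each power of x to zero and solving order by order (substituting the coefficients already found):
  x^0: 2 a_2 - 7 a_0 = 0  ->  2 a_2 = 7 a_0 = -14  ->  a_2 = -7
  x^1: 6 a_3 - 7 a_1 = 0  ->  6 a_3 = 7 a_1 = 21  ->  a_3 = 7/2
  x^2: 12 a_4 - 7 a_2 = 0  ->  12 a_4 = 7 a_2 = -49  ->  a_4 = -49/12
  x^3: 20 a_5 - 7 a_3 = 0  ->  20 a_5 = 7 a_3 = 49/2  ->  a_5 = 49/40
Truncated series: y(x) = -2 + 3 x - 7 x^2 + (7/2) x^3 - (49/12) x^4 + (49/40) x^5 + O(x^6).

a_0 = -2; a_1 = 3; a_2 = -7; a_3 = 7/2; a_4 = -49/12; a_5 = 49/40


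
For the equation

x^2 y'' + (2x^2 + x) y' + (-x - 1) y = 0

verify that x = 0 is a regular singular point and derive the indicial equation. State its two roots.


Divide by x^2 to reach normal form y'' + P_1(x) y' + P_2(x) y = 0 with P_1(x) = 2 + 1/x and P_2(x) = -1/x - 1/x^2.
x = 0 is a singular point because the y'-coefficient 2 + 1/x has a pole at x = 0 and the y-coefficient -1/x - 1/x^2 has a pole at x = 0.
It is a regular singular point because x P_1(x) = p(x) = 2x + 1 and x^2 P_2(x) = q(x) = -x - 1 are polynomials, hence analytic at x = 0.
p(0) = 1,  q(0) = -1.
Indicial equation: r(r-1) + p(0) r + q(0) = 0, i.e. r^2 + (p(0) - 1) r + q(0) = 0, i.e. r^2 - 1 = 0.
Discriminant: (0)^2 - 4(-1) = 4, so r = (0 ± 2)/2.
Solving: r_1 = 1, r_2 = -1.

indicial: r^2 - 1 = 0; roots r_1 = 1, r_2 = -1


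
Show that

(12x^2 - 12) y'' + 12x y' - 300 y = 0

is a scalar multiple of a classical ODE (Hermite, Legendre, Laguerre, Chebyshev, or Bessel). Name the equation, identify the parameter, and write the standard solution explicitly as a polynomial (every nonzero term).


All three coefficients share the factor -12; dividing through by -12 gives  (1 - x^2) y'' - x y' + 25 y = 0.
This matches the Chebyshev equation (1 - x^2) y'' - x y' + n^2 y = 0 (note the -x y' term, not -2x y') with n^2 = 25, so n = 5; the polynomial solution is T_5(x).
With y = sum_k a_k x^k, matching x^k gives (k+2)(k+1) a_{k+2} = (k^2 - n^2) a_k = (k - 5)(k + 5) a_k. The right side vanishes at k = 5, so the series with the parity of 5 terminates at degree 5.
Standard normalization: leading coefficient of T_n is 2^(n-1), so a_5 = 2^4 = 16. Work downward with a_k = (k+1)(k+2) a_{k+2} / ((k - 5)(k + 5)):
  a_3 = (4)(5)(16) / ((3 - 5)(3 + 5)) = 320/(-16) = -20
  a_1 = (2)(3)(-20) / ((1 - 5)(1 + 5)) = -120/(-24) = 5
Hence T_5(x) = 16 x^5 - 20 x^3 + 5 x.

T_5(x); series = 16 x^5 - 20 x^3 + 5 x


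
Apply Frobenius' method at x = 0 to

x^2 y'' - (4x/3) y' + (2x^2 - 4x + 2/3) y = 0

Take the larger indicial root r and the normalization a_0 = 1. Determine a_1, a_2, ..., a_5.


Write in Frobenius form y'' + (p(x)/x) y' + (q(x)/x^2) y = 0:
  p(x) = -4/3,  q(x) = 2x^2 - 4x + 2/3.
Indicial equation: r(r-1) + (-4/3) r + (2/3) = 0 -> roots r_1 = 2, r_2 = 1/3.
Take r = r_1 = 2. Let y(x) = x^r sum_{n>=0} a_n x^n with a_0 = 1.
Substitute y = x^r sum a_n x^n and match x^{r+n}. The recurrence is
  D(n) a_n - 4 a_{n-1} + 2 a_{n-2} = 0,  where D(n) = (r+n)(r+n-1) + (-4/3)(r+n) + (2/3).
  a_n = [4 a_{n-1} - 2 a_{n-2}] / D(n).
Since the indicial polynomial factors as (r - r_1)(r - r_2), D(n) = (r_1 + n - r_1)(r_1 + n - r_2) = n(n + 5/3).
Evaluating step by step (a_0 = 1):
  n = 1: D(1) = 1(1 + 5/3) = 8/3; numerator = 4(1) = 4; a_1 = (4)/(8/3) = 3/2
  n = 2: D(2) = 2(2 + 5/3) = 22/3; numerator = 4(3/2) - 2(1) = 4; a_2 = (4)/(22/3) = 6/11
  n = 3: D(3) = 3(3 + 5/3) = 14; numerator = 4(6/11) - 2(3/2) = -9/11; a_3 = (-9/11)/(14) = -9/154
  n = 4: D(4) = 4(4 + 5/3) = 68/3; numerator = 4(-9/154) - 2(6/11) = -102/77; a_4 = (-102/77)/(68/3) = -9/154
  n = 5: D(5) = 5(5 + 5/3) = 100/3; numerator = 4(-9/154) - 2(-9/154) = -9/77; a_5 = (-9/77)/(100/3) = -27/7700

r = 2; a_0 = 1; a_1 = 3/2; a_2 = 6/11; a_3 = -9/154; a_4 = -9/154; a_5 = -27/7700


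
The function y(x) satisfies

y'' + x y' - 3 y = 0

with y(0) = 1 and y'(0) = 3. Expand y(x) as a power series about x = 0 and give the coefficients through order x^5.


Ansatz: y(x) = sum_{n>=0} a_n x^n, so y'(x) = sum_{n>=1} n a_n x^(n-1) and y''(x) = sum_{n>=2} n(n-1) a_n x^(n-2).
Substitute into P(x) y'' + Q(x) y' + R(x) y = 0 with P(x) = 1, Q(x) = x, R(x) = -3, and match powers of x.
Initial conditions: a_0 = 1, a_1 = 3.
Setting the coefficient of each power of x to zero and solving order by order (substituting the coefficients already found):
  x^0: 2 a_2 - 3 a_0 = 0  ->  2 a_2 = 3 a_0 = 3  ->  a_2 = 3/2
  x^1: 6 a_3 - 2 a_1 = 0  ->  6 a_3 = 2 a_1 = 6  ->  a_3 = 1
  x^2: 12 a_4 - a_2 = 0  ->  12 a_4 = a_2 = 3/2  ->  a_4 = 1/8
  x^3: 20 a_5 = 0  ->  a_5 = 0
Truncated series: y(x) = 1 + 3 x + (3/2) x^2 + x^3 + (1/8) x^4 + O(x^6).

a_0 = 1; a_1 = 3; a_2 = 3/2; a_3 = 1; a_4 = 1/8; a_5 = 0


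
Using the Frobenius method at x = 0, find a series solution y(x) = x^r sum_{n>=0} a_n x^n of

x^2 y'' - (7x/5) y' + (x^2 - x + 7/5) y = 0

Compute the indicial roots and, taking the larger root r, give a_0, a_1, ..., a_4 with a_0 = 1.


Write in Frobenius form y'' + (p(x)/x) y' + (q(x)/x^2) y = 0:
  p(x) = -7/5,  q(x) = x^2 - x + 7/5.
Indicial equation: r(r-1) + (-7/5) r + (7/5) = 0 -> roots r_1 = 7/5, r_2 = 1.
Take r = r_1 = 7/5. Let y(x) = x^r sum_{n>=0} a_n x^n with a_0 = 1.
Substitute y = x^r sum a_n x^n and match x^{r+n}. The recurrence is
  D(n) a_n - 1 a_{n-1} + 1 a_{n-2} = 0,  where D(n) = (r+n)(r+n-1) + (-7/5)(r+n) + (7/5).
  a_n = [1 a_{n-1} - 1 a_{n-2}] / D(n).
Since the indicial polynomial factors as (r - r_1)(r - r_2), D(n) = (r_1 + n - r_1)(r_1 + n - r_2) = n(n + 2/5).
Evaluating step by step (a_0 = 1):
  n = 1: D(1) = 1(1 + 2/5) = 7/5; numerator = 1(1) = 1; a_1 = (1)/(7/5) = 5/7
  n = 2: D(2) = 2(2 + 2/5) = 24/5; numerator = 1(5/7) - 1(1) = -2/7; a_2 = (-2/7)/(24/5) = -5/84
  n = 3: D(3) = 3(3 + 2/5) = 51/5; numerator = 1(-5/84) - 1(5/7) = -65/84; a_3 = (-65/84)/(51/5) = -325/4284
  n = 4: D(4) = 4(4 + 2/5) = 88/5; numerator = 1(-325/4284) - 1(-5/84) = -5/306; a_4 = (-5/306)/(88/5) = -25/26928

r = 7/5; a_0 = 1; a_1 = 5/7; a_2 = -5/84; a_3 = -325/4284; a_4 = -25/26928


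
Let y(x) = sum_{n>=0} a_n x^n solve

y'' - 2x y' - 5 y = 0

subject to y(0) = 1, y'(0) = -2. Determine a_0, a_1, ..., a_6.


Ansatz: y(x) = sum_{n>=0} a_n x^n, so y'(x) = sum_{n>=1} n a_n x^(n-1) and y''(x) = sum_{n>=2} n(n-1) a_n x^(n-2).
Substitute into P(x) y'' + Q(x) y' + R(x) y = 0 with P(x) = 1, Q(x) = -2x, R(x) = -5, and match powers of x.
Initial conditions: a_0 = 1, a_1 = -2.
Setting the coefficient of each power of x to zero and solving order by order (substituting the coefficients already found):
  x^0: 2 a_2 - 5 a_0 = 0  ->  2 a_2 = 5 a_0 = 5  ->  a_2 = 5/2
  x^1: 6 a_3 - 7 a_1 = 0  ->  6 a_3 = 7 a_1 = -14  ->  a_3 = -7/3
  x^2: 12 a_4 - 9 a_2 = 0  ->  12 a_4 = 9 a_2 = 45/2  ->  a_4 = 15/8
  x^3: 20 a_5 - 11 a_3 = 0  ->  20 a_5 = 11 a_3 = -77/3  ->  a_5 = -77/60
  x^4: 30 a_6 - 13 a_4 = 0  ->  30 a_6 = 13 a_4 = 195/8  ->  a_6 = 13/16
Truncated series: y(x) = 1 - 2 x + (5/2) x^2 - (7/3) x^3 + (15/8) x^4 - (77/60) x^5 + (13/16) x^6 + O(x^7).

a_0 = 1; a_1 = -2; a_2 = 5/2; a_3 = -7/3; a_4 = 15/8; a_5 = -77/60; a_6 = 13/16


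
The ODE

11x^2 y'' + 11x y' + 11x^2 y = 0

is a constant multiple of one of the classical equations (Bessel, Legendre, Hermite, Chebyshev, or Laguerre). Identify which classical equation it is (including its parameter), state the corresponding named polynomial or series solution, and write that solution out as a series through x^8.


All three coefficients share the factor 11; dividing through by 11 gives  x^2 y'' + x y' + x^2 y = 0.
This matches the Bessel equation x^2 y'' + x y' + (x^2 - nu^2) y = 0 with nu^2 = 0, so nu = 0; the solution bounded at x = 0 is J_0(x).
Frobenius at x = 0: indicial roots ±nu; for r = nu the recurrence k(k + 2nu) c_k = -c_{k-2} gives the standard series J_nu(x) = sum_{k>=0} (-1)^k / (k! (k+nu)!) (x/2)^(2k+nu). Evaluate the first 5 terms:
  k = 0: (-1)^0 / (0! * 0! * 2^0) x^0 = 1/(1*1*1) x^0 = (1) x^0
  k = 1: (-1)^1 / (1! * 1! * 2^2) x^2 = -1/(1*1*4) x^2 = (-1/4) x^2
  k = 2: (-1)^2 / (2! * 2! * 2^4) x^4 = 1/(2*2*16) x^4 = (1/64) x^4
  k = 3: (-1)^3 / (3! * 3! * 2^6) x^6 = -1/(6*6*64) x^6 = (-1/2304) x^6
  k = 4: (-1)^4 / (4! * 4! * 2^8) x^8 = 1/(24*24*256) x^8 = (1/147456) x^8
Hence J_0(x) = x^8/147456 - x^6/2304 + x^4/64 - x^2/4 + 1 + ....

J_0(x); series = x^8/147456 - x^6/2304 + x^4/64 - x^2/4 + 1


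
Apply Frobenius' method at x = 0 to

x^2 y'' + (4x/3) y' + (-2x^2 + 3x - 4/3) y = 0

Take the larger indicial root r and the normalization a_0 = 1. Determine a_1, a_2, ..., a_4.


Write in Frobenius form y'' + (p(x)/x) y' + (q(x)/x^2) y = 0:
  p(x) = 4/3,  q(x) = -2x^2 + 3x - 4/3.
Indicial equation: r(r-1) + (4/3) r + (-4/3) = 0 -> roots r_1 = 1, r_2 = -4/3.
Take r = r_1 = 1. Let y(x) = x^r sum_{n>=0} a_n x^n with a_0 = 1.
Substitute y = x^r sum a_n x^n and match x^{r+n}. The recurrence is
  D(n) a_n + 3 a_{n-1} - 2 a_{n-2} = 0,  where D(n) = (r+n)(r+n-1) + (4/3)(r+n) + (-4/3).
  a_n = [-3 a_{n-1} + 2 a_{n-2}] / D(n).
Since the indicial polynomial factors as (r - r_1)(r - r_2), D(n) = (r_1 + n - r_1)(r_1 + n - r_2) = n(n + 7/3).
Evaluating step by step (a_0 = 1):
  n = 1: D(1) = 1(1 + 7/3) = 10/3; numerator = -3(1) = -3; a_1 = (-3)/(10/3) = -9/10
  n = 2: D(2) = 2(2 + 7/3) = 26/3; numerator = -3(-9/10) + 2(1) = 47/10; a_2 = (47/10)/(26/3) = 141/260
  n = 3: D(3) = 3(3 + 7/3) = 16; numerator = -3(141/260) + 2(-9/10) = -891/260; a_3 = (-891/260)/(16) = -891/4160
  n = 4: D(4) = 4(4 + 7/3) = 76/3; numerator = -3(-891/4160) + 2(141/260) = 1437/832; a_4 = (1437/832)/(76/3) = 4311/63232

r = 1; a_0 = 1; a_1 = -9/10; a_2 = 141/260; a_3 = -891/4160; a_4 = 4311/63232


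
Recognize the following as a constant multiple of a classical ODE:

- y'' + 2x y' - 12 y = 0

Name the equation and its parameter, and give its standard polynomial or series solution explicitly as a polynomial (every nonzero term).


All three coefficients share the factor -1; dividing through by -1 gives  y'' - 2x y' + 12 y = 0.
This matches the Hermite equation y'' - 2x y' + 2n y = 0 with 2n = 12, so n = 6; the polynomial solution is H_6(x).
With y = sum_k a_k x^k, matching x^k gives (k+2)(k+1) a_{k+2} = 2(k - n) a_k = 2(k - 6) a_k. The right side vanishes at k = 6, so the series with the parity of 6 terminates at degree 6.
Standard normalization: leading coefficient of H_n is 2^n, so a_6 = 2^6 = 64. Work downward with a_k = (k+1)(k+2) a_{k+2} / (2(k - n)):
  a_4 = (5)(6)(64) / (2(4 - 6)) = 1920/(-4) = -480
  a_2 = (3)(4)(-480) / (2(2 - 6)) = -5760/(-8) = 720
  a_0 = (1)(2)(720) / (2(0 - 6)) = 1440/(-12) = -120
Hence H_6(x) = 64 x^6 - 480 x^4 + 720 x^2 - 120.

H_6(x); series = 64 x^6 - 480 x^4 + 720 x^2 - 120
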